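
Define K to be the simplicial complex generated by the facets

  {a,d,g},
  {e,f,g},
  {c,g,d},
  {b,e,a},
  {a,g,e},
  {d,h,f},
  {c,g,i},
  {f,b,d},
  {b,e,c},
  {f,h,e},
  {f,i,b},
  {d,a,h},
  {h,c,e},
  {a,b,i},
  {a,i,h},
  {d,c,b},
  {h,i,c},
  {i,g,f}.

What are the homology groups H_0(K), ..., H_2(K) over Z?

H_0 ≅ Z,  H_1 ≅ Z^2,  H_2 ≅ Z.

Order the vertices as a < b < c < d < e < f < g < h < i. Listing each simplex with vertices in this order, K has dimension 2 with simplices:

  0-simplices (9): a, b, c, d, e, f, g, h, i
  1-simplices (27): ab, ad, ae, ag, ah, ai, bc, bd, be, bf, bi, cd, ce, cg, ch, ci, df, dg, dh, ef, eg, eh, fg, fh, fi, gi, hi
  2-simplices (18): abe, abi, adg, adh, aeg, ahi, bcd, bce, bdf, bfi, cdg, ceh, cgi, chi, dfh, efg, efh, fgi

giving chain groups C_0 ≅ Z^9, C_1 ≅ Z^27, C_2 ≅ Z^18.

The boundary map ∂_1: C_1 → C_0 maps an edge to its endpoints' difference, ∂[p,q] = q − p.
The 9×27 boundary matrix has rank 8 and Smith normal form diag(1,1,1,1,1,1,1,1).

The boundary map ∂_2: C_2 → C_1 sends each 2-simplex [p,q,r] to [q,r] − [p,r] + [p,q]. For instance
  ∂efh = fh − eh + ef,
  ∂chi = hi − ci + ch.
This gives a 27×18 integer matrix of rank 17; reducing to Smith normal form yields diagonal entries (1,1,1,1,1,1,1,1,1,1,1,1,1,1,1,1,1).

Computing H_k = (kernel of ∂_k) / (image of ∂_{k+1}):

  H_0: rank C_0 − rank ∂_1 = 9 − 8 = 1, and the invariant factors of ∂_1 are all 1, so H_0 ≅ Z.
  H_1: rank ker ∂_1 − rank ∂_2 = (27 − 8) − 17 = 2, and the invariant factors of ∂_2 are all 1, so H_1 ≅ Z^2.
  H_2: rank ker ∂_2 − rank ∂_3 = (18 − 17) − 0 = 1, and there is no ∂_3, so H_2 ≅ Z.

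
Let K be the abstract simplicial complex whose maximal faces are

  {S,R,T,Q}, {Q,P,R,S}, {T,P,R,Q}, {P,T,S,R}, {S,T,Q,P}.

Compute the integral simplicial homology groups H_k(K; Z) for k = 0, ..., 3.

Fix the vertex order P < Q < R < S < T and write every simplex with vertices in increasing order. Then dim K = 3 and the simplices of K are:

  0-simplices (5): P, Q, R, S, T
  1-simplices (10): PQ, PR, PS, PT, QR, QS, QT, RS, RT, ST
  2-simplices (10): PQR, PQS, PQT, PRS, PRT, PST, QRS, QRT, QST, RST
  3-simplices (5): PQRS, PQRT, PQST, PRST, QRST

giving chain groups C_0 ≅ Z^5, C_1 ≅ Z^10, C_2 ≅ Z^10, C_3 ≅ Z^5.

∂_1: C_1 → C_0 sends each edge [p,q] (with p < q) to q − p. For instance
  ∂RT = T − R.
As a 5×10 matrix over Z this has rank 4, with invariant factors (1,1,1,1).

∂_2: C_2 → C_1 sends each 2-simplex [p,q,r] to [q,r] − [p,r] + [p,q]. For instance
  ∂PRS = RS − PS + PR,
  ∂QRS = RS − QS + QR.
This gives a 10×10 integer matrix of rank 6; reducing to Smith normal form yields diagonal entries (1,1,1,1,1,1).

Boundary ∂_3: C_3 → C_2 sends each 3-simplex σ to the alternating sum Σ_i (−1)^i (σ with its i-th vertex removed). For instance
  ∂PRST = RST − PST + PRT − PRS,
  ∂PQST = QST − PST + PQT − PQS.
This gives a 10×5 integer matrix of rank 4; reducing to Smith normal form yields diagonal entries (1,1,1,1).

From H_k ≅ ker(∂_k) / im(∂_{k+1}) we obtain:

  H_0: rank C_0 − rank ∂_1 = 5 − 4 = 1, and the invariant factors of ∂_1 are all 1, so H_0 = Z.
  H_1: rank ker ∂_1 − rank ∂_2 = (10 − 4) − 6 = 0, and the invariant factors of ∂_2 are all 1, so H_1 = 0.
  H_2: rank ker ∂_2 − rank ∂_3 = (10 − 6) − 4 = 0, and the invariant factors of ∂_3 are all 1, so H_2 = 0.
  H_3: rank ker ∂_3 − rank ∂_4 = (5 − 4) − 0 = 1, and there is no ∂_4, so H_3 = Z.

H_0 ≅ Z,  H_1 = 0,  H_2 = 0,  H_3 ≅ Z.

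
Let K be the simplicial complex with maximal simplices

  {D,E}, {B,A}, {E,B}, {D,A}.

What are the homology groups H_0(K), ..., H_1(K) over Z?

H_0 ≅ Z,  H_1 ≅ Z.

We work with the vertex ordering A < B < D < E. The simplices of K, each written with vertices in increasing order, are:

  0-simplices (4): A, B, D, E
  1-simplices (4): AB, AD, BE, DE

Hence C_0 ≅ Z^4, C_1 ≅ Z^4.

The boundary map ∂_1: C_1 → C_0 sends each edge [p,q] (with p < q) to q − p.
This gives a 4×4 integer matrix of rank 3; reducing to Smith normal form yields diagonal entries (1,1,1).

Reading off H_k = ker ∂_k / im ∂_{k+1}:

  H_0: rank C_0 − rank ∂_1 = 4 − 3 = 1, and the invariant factors of ∂_1 are all 1, so H_0 ≅ Z.
  H_1: rank ker ∂_1 − rank ∂_2 = (4 − 3) − 0 = 1, and there is no ∂_2, so H_1 ≅ Z.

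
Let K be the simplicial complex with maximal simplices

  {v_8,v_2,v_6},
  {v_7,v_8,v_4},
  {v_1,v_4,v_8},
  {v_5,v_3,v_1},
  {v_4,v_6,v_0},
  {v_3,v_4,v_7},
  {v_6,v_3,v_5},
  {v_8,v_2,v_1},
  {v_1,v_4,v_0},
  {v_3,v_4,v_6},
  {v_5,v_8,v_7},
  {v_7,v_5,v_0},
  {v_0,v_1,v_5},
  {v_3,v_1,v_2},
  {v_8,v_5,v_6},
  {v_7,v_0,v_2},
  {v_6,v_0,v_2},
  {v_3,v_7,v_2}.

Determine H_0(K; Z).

H_0 ≅ Z.

We work with the vertex ordering v_0 < v_1 < v_2 < v_3 < v_4 < v_5 < v_6 < v_7 < v_8. The simplices of K, each written with vertices in increasing order, are:

  0-simplices (9): [v_0], [v_1], [v_2], [v_3], [v_4], [v_5], [v_6], [v_7], [v_8]
  1-simplices (27): (27 of them)
  2-simplices (18): (18 of them)

Hence C_0 ≅ Z^9, C_1 ≅ Z^27, C_2 ≅ Z^18.

The boundary map ∂_1: C_1 → C_0 is given by ∂[p,q] = [q] − [p].
The 9×27 boundary matrix has rank 8 and Smith normal form diag(1,1,1,1,1,1,1,1).

∂_2: C_2 → C_1 maps a triangle to the signed sum of its edges. For instance
  ∂[v_0,v_1,v_5] = [v_1,v_5] − [v_0,v_5] + [v_0,v_1],
  ∂[v_1,v_2,v_8] = [v_2,v_8] − [v_1,v_8] + [v_1,v_2].
The resulting 27×18 matrix has rank 17, and its Smith normal form has invariant factors (1,1,1,1,1,1,1,1,1,1,1,1,1,1,1,1,1).

Now H_k = ker ∂_k / im ∂_{k+1}, so:

  H_0: rank C_0 − rank ∂_1 = 9 − 8 = 1, and the invariant factors of ∂_1 are all 1, so H_0 = Z.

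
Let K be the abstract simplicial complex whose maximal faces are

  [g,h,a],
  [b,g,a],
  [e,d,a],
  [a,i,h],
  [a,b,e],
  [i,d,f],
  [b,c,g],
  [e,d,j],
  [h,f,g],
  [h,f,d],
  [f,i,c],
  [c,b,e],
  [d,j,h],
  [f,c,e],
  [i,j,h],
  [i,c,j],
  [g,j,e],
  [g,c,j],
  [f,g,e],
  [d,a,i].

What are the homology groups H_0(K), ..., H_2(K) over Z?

H_0 = Z,  H_1 = Z ⊕ Z/2Z,  H_2 = 0.

K has 10 vertices, 30 edges, 20 triangles.
rank ∂_0 = 0, rank ∂_1 = 9 ⇒ b_0 = 10 − 0 − 9 = 1; all invariant factors of ∂_1 are 1 so no torsion. So H_0 ≅ Z.
rank ∂_1 = 9, rank ∂_2 = 20 ⇒ b_1 = 30 − 9 − 20 = 1; ∂_2 has invariant factor(s) [2] giving torsion. So H_1 ≅ Z ⊕ Z/2Z.
rank ∂_2 = 20, rank ∂_3 = 0 ⇒ b_2 = 20 − 20 − 0 = 0. So H_2 ≅ 0.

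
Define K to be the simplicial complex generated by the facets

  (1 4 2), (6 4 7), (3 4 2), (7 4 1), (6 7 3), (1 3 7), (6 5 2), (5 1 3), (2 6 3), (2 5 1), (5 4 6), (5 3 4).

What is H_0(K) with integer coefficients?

H_0 = Z.

We work with the vertex ordering 1 < 2 < 3 < 4 < 5 < 6 < 7. The simplices of K, each written with vertices in increasing order, are:

  0-simplices (7): [1], [2], [3], [4], [5], [6], [7]
  1-simplices (18): [1,2], [1,3], [1,4], [1,5], [1,7], [2,3], [2,4], [2,5], [2,6], [3,4], [3,5], [3,6], [3,7], [4,5], [4,6], [4,7], [5,6], [6,7]
  2-simplices (12): [1,2,4], [1,2,5], [1,3,5], [1,3,7], [1,4,7], [2,3,4], [2,3,6], [2,5,6], [3,4,5], [3,6,7], [4,5,6], [4,6,7]

giving chain groups C_0 ≅ Z^7, C_1 ≅ Z^18, C_2 ≅ Z^12.

The boundary map ∂_1: C_1 → C_0 sends each edge [p,q] (with p < q) to q − p. For instance
  ∂[1,5] = [5] − [1].
As a 7×18 matrix over Z this has rank 6, with invariant factors (1,1,1,1,1,1).

The boundary map ∂_2: C_2 → C_1 acts by ∂[p,q,r] = [q,r] − [p,r] + [p,q]. For instance
  ∂[3,4,5] = [4,5] − [3,5] + [3,4],
  ∂[1,3,7] = [3,7] − [1,7] + [1,3].
The 18×12 boundary matrix has rank 12 and Smith normal form diag(1,1,1,1,1,1,1,1,1,1,1,2).

Computing H_k = (kernel of ∂_k) / (image of ∂_{k+1}):

  H_0: rank C_0 − rank ∂_1 = 7 − 6 = 1, and the invariant factors of ∂_1 are all 1, so H_0 ≅ Z.

(K is a triangulation of the real projective plane RP^2.)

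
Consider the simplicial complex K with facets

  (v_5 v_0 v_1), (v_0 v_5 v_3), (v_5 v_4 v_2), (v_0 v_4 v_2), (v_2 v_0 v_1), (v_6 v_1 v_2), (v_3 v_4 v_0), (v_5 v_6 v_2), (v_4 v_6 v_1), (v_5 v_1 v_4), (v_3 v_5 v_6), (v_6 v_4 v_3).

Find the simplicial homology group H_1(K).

H_1 = Z/2.

We work with the vertex ordering v_0 < v_1 < v_2 < v_3 < v_4 < v_5 < v_6. The simplices of K, each written with vertices in increasing order, are:

  0-simplices (7): [v_0], [v_1], [v_2], [v_3], [v_4], [v_5], [v_6]
  1-simplices (18): (18 of them)
  2-simplices (12): (12 of them)

so the chain groups are C_0 ≅ Z^7, C_1 ≅ Z^18, C_2 ≅ Z^12.

Boundary ∂_1: C_1 → C_0 sends each edge [p,q] (with p < q) to q − p.
The 7×18 boundary matrix has rank 6 and Smith normal form diag(1,1,1,1,1,1).

∂_2: C_2 → C_1 sends each 2-simplex [p,q,r] to [q,r] − [p,r] + [p,q]. For instance
  ∂[v_3,v_5,v_6] = [v_5,v_6] − [v_3,v_6] + [v_3,v_5],
  ∂[v_0,v_3,v_4] = [v_3,v_4] − [v_0,v_4] + [v_0,v_3].
The resulting 18×12 matrix has rank 12, and its Smith normal form has invariant factors (1,1,1,1,1,1,1,1,1,1,1,2).

From H_k ≅ ker(∂_k) / im(∂_{k+1}) we obtain:

  H_1: rank ker ∂_1 − rank ∂_2 = (18 − 6) − 12 = 0, and ∂_2 has invariant factor 2 > 1, so H_1 = Z/2.

(K is a triangulation of the real projective plane RP^2.)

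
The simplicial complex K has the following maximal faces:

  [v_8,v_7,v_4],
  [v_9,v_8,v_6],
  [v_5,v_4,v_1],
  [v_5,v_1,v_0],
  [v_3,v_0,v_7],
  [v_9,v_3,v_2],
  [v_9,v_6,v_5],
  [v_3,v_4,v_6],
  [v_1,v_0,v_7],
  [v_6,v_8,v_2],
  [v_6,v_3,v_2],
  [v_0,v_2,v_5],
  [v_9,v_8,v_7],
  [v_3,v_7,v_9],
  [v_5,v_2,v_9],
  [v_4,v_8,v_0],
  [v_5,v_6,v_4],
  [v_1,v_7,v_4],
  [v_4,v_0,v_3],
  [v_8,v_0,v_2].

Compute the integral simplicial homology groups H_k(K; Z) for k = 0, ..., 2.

We work with the vertex ordering v_0 < v_1 < v_2 < v_3 < v_4 < v_5 < v_6 < v_7 < v_8 < v_9. The simplices of K, each written with vertices in increasing order, are:

  0-simplices (10): [v_0], [v_1], [v_2], [v_3], [v_4], [v_5], [v_6], [v_7], [v_8], [v_9]
  1-simplices (30): (30 of them)
  2-simplices (20): (20 of them)

so the chain groups are C_0 ≅ Z^10, C_1 ≅ Z^30, C_2 ≅ Z^20.

Boundary ∂_1: C_1 → C_0 maps an edge to its endpoints' difference, ∂[p,q] = q − p.
This gives a 10×30 integer matrix of rank 9; reducing to Smith normal form yields diagonal entries (1,1,1,1,1,1,1,1,1).

The boundary map ∂_2: C_2 → C_1 maps a triangle to the signed sum of its edges. For instance
  ∂[v_3,v_7,v_9] = [v_7,v_9] − [v_3,v_9] + [v_3,v_7],
  ∂[v_6,v_8,v_9] = [v_8,v_9] − [v_6,v_9] + [v_6,v_8].
This gives a 30×20 integer matrix of rank 20; reducing to Smith normal form yields diagonal entries (1,1,1,1,1,1,1,1,1,1,1,1,1,1,1,1,1,1,1,2).

Reading off H_k = ker ∂_k / im ∂_{k+1}:

  H_0: rank C_0 − rank ∂_1 = 10 − 9 = 1, and the invariant factors of ∂_1 are all 1, so H_0 ≅ Z.
  H_1: rank ker ∂_1 − rank ∂_2 = (30 − 9) − 20 = 1, and ∂_2 has invariant factor 2 > 1, so H_1 ≅ Z ⊕ Z_2.
  H_2: rank ker ∂_2 − rank ∂_3 = (20 − 20) − 0 = 0, and there is no ∂_3, so H_2 ≅ 0.

H_0 ≅ Z,  H_1 ≅ Z ⊕ Z_2,  H_2 = 0.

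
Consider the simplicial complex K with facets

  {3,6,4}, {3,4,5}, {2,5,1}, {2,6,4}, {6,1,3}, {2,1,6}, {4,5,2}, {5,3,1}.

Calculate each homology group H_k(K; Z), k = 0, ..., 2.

H_0 ≅ Z,  H_1 = 0,  H_2 ≅ Z.

K has 6 vertices, 12 edges, 8 triangles.
rank ∂_0 = 0, rank ∂_1 = 5 ⇒ b_0 = 6 − 0 − 5 = 1; all invariant factors of ∂_1 are 1 so no torsion. So H_0 ≅ Z.
rank ∂_1 = 5, rank ∂_2 = 7 ⇒ b_1 = 12 − 5 − 7 = 0; all invariant factors of ∂_2 are 1 so no torsion. So H_1 ≅ 0.
rank ∂_2 = 7, rank ∂_3 = 0 ⇒ b_2 = 8 − 7 − 0 = 1. So H_2 ≅ Z.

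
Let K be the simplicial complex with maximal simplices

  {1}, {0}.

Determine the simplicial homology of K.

H_0 = Z^2.

Fix the vertex order 0 < 1 and write every simplex with vertices in increasing order. Then dim K = 0 and the simplices of K are:

  0-simplices (2): [0], [1]

so the chain groups are C_0 ≅ Z^2.

Now H_k = ker ∂_k / im ∂_{k+1}, so:

  H_0: rank C_0 − rank ∂_1 = 2 − 0 = 2, and there is no ∂_1, so H_0 = Z^2.

(K is a triangulation of a set of 2 points.)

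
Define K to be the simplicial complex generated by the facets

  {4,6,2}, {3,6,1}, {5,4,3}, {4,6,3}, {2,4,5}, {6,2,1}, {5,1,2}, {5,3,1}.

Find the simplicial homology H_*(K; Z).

H_0 = Z,  H_1 = 0,  H_2 = Z.

Take the total order 1 < 2 < 3 < 4 < 5 < 6 on the vertex set. Then K (dimension 2) consists of the simplices:

  0-simplices (6): [1], [2], [3], [4], [5], [6]
  1-simplices (12): [1,2], [1,3], [1,5], [1,6], [2,4], [2,5], [2,6], [3,4], [3,5], [3,6], [4,5], [4,6]
  2-simplices (8): [1,2,5], [1,2,6], [1,3,5], [1,3,6], [2,4,5], [2,4,6], [3,4,5], [3,4,6]

Hence C_0 ≅ Z^6, C_1 ≅ Z^12, C_2 ≅ Z^8.

∂_1: C_1 → C_0 is given by ∂[p,q] = [q] − [p]. For instance
  ∂[1,3] = [3] − [1].
The 6×12 boundary matrix has rank 5 and Smith normal form diag(1,1,1,1,1).

Boundary ∂_2: C_2 → C_1 sends each 2-simplex [p,q,r] to [q,r] − [p,r] + [p,q]. For instance
  ∂[1,3,6] = [3,6] − [1,6] + [1,3],
  ∂[1,3,5] = [3,5] − [1,5] + [1,3].
The 12×8 boundary matrix has rank 7 and Smith normal form diag(1,1,1,1,1,1,1).

Computing H_k = (kernel of ∂_k) / (image of ∂_{k+1}):

  H_0: rank C_0 − rank ∂_1 = 6 − 5 = 1, and the invariant factors of ∂_1 are all 1, so H_0 = Z.
  H_1: rank ker ∂_1 − rank ∂_2 = (12 − 5) − 7 = 0, and the invariant factors of ∂_2 are all 1, so H_1 = 0.
  H_2: rank ker ∂_2 − rank ∂_3 = (8 − 7) − 0 = 1, and there is no ∂_3, so H_2 = Z.

As a check, the Euler characteristic is 6 − 12 + 8 = 2, which agrees with 1 − 0 + 1 = 2.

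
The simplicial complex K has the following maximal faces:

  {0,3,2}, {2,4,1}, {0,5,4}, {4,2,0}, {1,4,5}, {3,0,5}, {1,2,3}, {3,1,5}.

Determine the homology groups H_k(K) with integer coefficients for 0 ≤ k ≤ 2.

H_0 ≅ Z,  H_1 = 0,  H_2 ≅ Z.

Order the vertices as 0 < 1 < 2 < 3 < 4 < 5. Listing each simplex with vertices in this order, K has dimension 2 with simplices:

  0-simplices (6): [0], [1], [2], [3], [4], [5]
  1-simplices (12): [0,2], [0,3], [0,4], [0,5], [1,2], [1,3], [1,4], [1,5], [2,3], [2,4], [3,5], [4,5]
  2-simplices (8): [0,2,3], [0,2,4], [0,3,5], [0,4,5], [1,2,3], [1,2,4], [1,3,5], [1,4,5]

giving chain groups C_0 ≅ Z^6, C_1 ≅ Z^12, C_2 ≅ Z^8.

The boundary map ∂_1: C_1 → C_0 maps an edge to its endpoints' difference, ∂[p,q] = q − p. For instance
  ∂[2,3] = [3] − [2].
This gives a 6×12 integer matrix of rank 5; reducing to Smith normal form yields diagonal entries (1,1,1,1,1).

The boundary map ∂_2: C_2 → C_1 maps a triangle to the signed sum of its edges. For instance
  ∂[0,2,4] = [2,4] − [0,4] + [0,2],
  ∂[0,3,5] = [3,5] − [0,5] + [0,3].
This gives a 12×8 integer matrix of rank 7; reducing to Smith normal form yields diagonal entries (1,1,1,1,1,1,1).

Reading off H_k = ker ∂_k / im ∂_{k+1}:

  H_0: rank C_0 − rank ∂_1 = 6 − 5 = 1, and the invariant factors of ∂_1 are all 1, so H_0 = Z.
  H_1: rank ker ∂_1 − rank ∂_2 = (12 − 5) − 7 = 0, and the invariant factors of ∂_2 are all 1, so H_1 = 0.
  H_2: rank ker ∂_2 − rank ∂_3 = (8 − 7) − 0 = 1, and there is no ∂_3, so H_2 = Z.

(K is a triangulation of the 2-sphere S^2.)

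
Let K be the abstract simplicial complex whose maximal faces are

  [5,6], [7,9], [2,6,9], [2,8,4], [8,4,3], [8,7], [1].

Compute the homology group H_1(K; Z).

H_1 ≅ Z.

Fix the vertex order 1 < 2 < 3 < 4 < 5 < 6 < 7 < 8 < 9 and write every simplex with vertices in increasing order. Then dim K = 2 and the simplices of K are:

  0-simplices (9): [1], [2], [3], [4], [5], [6], [7], [8], [9]
  1-simplices (11): [2,4], [2,6], [2,8], [2,9], [3,4], [3,8], [4,8], [5,6], [6,9], [7,8], [7,9]
  2-simplices (3): [2,4,8], [2,6,9], [3,4,8]

giving chain groups C_0 ≅ Z^9, C_1 ≅ Z^11, C_2 ≅ Z^3.

The boundary map ∂_1: C_1 → C_0 is given by ∂[p,q] = [q] − [p]. For instance
  ∂[6,9] = [9] − [6].
As a 9×11 matrix over Z this has rank 7, with invariant factors (1,1,1,1,1,1,1).

The boundary map ∂_2: C_2 → C_1 maps a triangle to the signed sum of its edges. For instance
  ∂[2,4,8] = [4,8] − [2,8] + [2,4],
  ∂[2,6,9] = [6,9] − [2,9] + [2,6].
As a 11×3 matrix over Z this has rank 3, with invariant factors (1,1,1).

From H_k ≅ ker(∂_k) / im(∂_{k+1}) we obtain:

  H_1: rank ker ∂_1 − rank ∂_2 = (11 − 7) − 3 = 1, and the invariant factors of ∂_2 are all 1, so H_1 = Z.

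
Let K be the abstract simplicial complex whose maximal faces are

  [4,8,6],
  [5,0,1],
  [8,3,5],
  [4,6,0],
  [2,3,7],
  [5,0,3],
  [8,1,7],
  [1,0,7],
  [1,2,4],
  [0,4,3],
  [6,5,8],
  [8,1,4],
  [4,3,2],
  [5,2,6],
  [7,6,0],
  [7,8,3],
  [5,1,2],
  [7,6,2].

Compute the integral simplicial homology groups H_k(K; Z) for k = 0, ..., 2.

H_0 ≅ Z,  H_1 ≅ Z^2,  H_2 ≅ Z.

Fix the vertex order 0 < 1 < 2 < 3 < 4 < 5 < 6 < 7 < 8 and write every simplex with vertices in increasing order. Then dim K = 2 and the simplices of K are:

  0-simplices (9): [0], [1], [2], [3], [4], [5], [6], [7], [8]
  1-simplices (27): (27 of them)
  2-simplices (18): [0,1,5], [0,1,7], [0,3,4], [0,3,5], [0,4,6], [0,6,7], [1,2,4], [1,2,5], [1,4,8], [1,7,8], [2,3,4], [2,3,7], [2,5,6], [2,6,7], [3,5,8], [3,7,8], [4,6,8], [5,6,8]

so the chain groups are C_0 ≅ Z^9, C_1 ≅ Z^27, C_2 ≅ Z^18.

Boundary ∂_1: C_1 → C_0 maps an edge to its endpoints' difference, ∂[p,q] = q − p. For instance
  ∂[2,4] = [4] − [2].
This gives a 9×27 integer matrix of rank 8; reducing to Smith normal form yields diagonal entries (1,1,1,1,1,1,1,1).

∂_2: C_2 → C_1 acts by ∂[p,q,r] = [q,r] − [p,r] + [p,q]. For instance
  ∂[2,3,7] = [3,7] − [2,7] + [2,3],
  ∂[4,6,8] = [6,8] − [4,8] + [4,6].
The resulting 27×18 matrix has rank 17, and its Smith normal form has invariant factors (1,1,1,1,1,1,1,1,1,1,1,1,1,1,1,1,1).

Now H_k = ker ∂_k / im ∂_{k+1}, so:

  H_0: rank C_0 − rank ∂_1 = 9 − 8 = 1, and the invariant factors of ∂_1 are all 1, so H_0 ≅ Z.
  H_1: rank ker ∂_1 − rank ∂_2 = (27 − 8) − 17 = 2, and the invariant factors of ∂_2 are all 1, so H_1 ≅ Z^2.
  H_2: rank ker ∂_2 − rank ∂_3 = (18 − 17) − 0 = 1, and there is no ∂_3, so H_2 ≅ Z.

As a check, the Euler characteristic is 9 − 27 + 18 = 0, which agrees with 1 − 2 + 1 = 0.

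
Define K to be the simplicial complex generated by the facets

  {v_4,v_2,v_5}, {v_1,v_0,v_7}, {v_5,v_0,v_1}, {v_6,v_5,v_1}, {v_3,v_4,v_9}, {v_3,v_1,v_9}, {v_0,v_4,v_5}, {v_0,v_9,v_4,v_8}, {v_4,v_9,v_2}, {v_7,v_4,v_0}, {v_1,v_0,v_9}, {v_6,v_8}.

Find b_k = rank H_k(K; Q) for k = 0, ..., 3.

Fix the vertex order v_0 < v_1 < v_2 < v_3 < v_4 < v_5 < v_6 < v_7 < v_8 < v_9 and write every simplex with vertices in increasing order. Then dim K = 3 and the simplices of K are:

  0-simplices (10): [v_0], [v_1], [v_2], [v_3], [v_4], [v_5], [v_6], [v_7], [v_8], [v_9]
  1-simplices (23): (23 of them)
  2-simplices (14): (14 of them)
  3-simplices (1): [v_0,v_4,v_8,v_9]

giving chain groups C_0 ≅ Z^10, C_1 ≅ Z^23, C_2 ≅ Z^14, C_3 ≅ Z^1.

The boundary map ∂_1: C_1 → C_0 maps an edge to its endpoints' difference, ∂[p,q] = q − p. For instance
  ∂[v_2,v_9] = [v_9] − [v_2].
The 10×23 boundary matrix has rank 9 and Smith normal form diag(1,1,1,1,1,1,1,1,1).

The boundary map ∂_2: C_2 → C_1 maps a triangle to the signed sum of its edges. For instance
  ∂[v_1,v_5,v_6] = [v_5,v_6] − [v_1,v_6] + [v_1,v_5],
  ∂[v_0,v_1,v_7] = [v_1,v_7] − [v_0,v_7] + [v_0,v_1].
The resulting 23×14 matrix has rank 13, and its Smith normal form has invariant factors (1,1,1,1,1,1,1,1,1,1,1,1,1).

The boundary map ∂_3: C_3 → C_2 sends each 3-simplex σ to the alternating sum Σ_i (−1)^i (σ with its i-th vertex removed). For instance
  ∂[v_0,v_4,v_8,v_9] = [v_4,v_8,v_9] − [v_0,v_8,v_9] + [v_0,v_4,v_9] − [v_0,v_4,v_8].
The resulting 14×1 matrix has rank 1, and its Smith normal form has invariant factors (1).

From H_k ≅ ker(∂_k) / im(∂_{k+1}) we obtain:

  H_0: rank C_0 − rank ∂_1 = 10 − 9 = 1, and the invariant factors of ∂_1 are all 1, so H_0 = Z.
  H_1: rank ker ∂_1 − rank ∂_2 = (23 − 9) − 13 = 1, and the invariant factors of ∂_2 are all 1, so H_1 = Z.
  H_2: rank ker ∂_2 − rank ∂_3 = (14 − 13) − 1 = 0, and the invariant factors of ∂_3 are all 1, so H_2 = 0.
  H_3: rank ker ∂_3 − rank ∂_4 = (1 − 1) − 0 = 0, and there is no ∂_4, so H_3 = 0.

Hence the Betti numbers are b_0 = 1, b_1 = 1, b_2 = 0, b_3 = 0.

b_0 = 1, b_1 = 1, b_2 = 0, b_3 = 0.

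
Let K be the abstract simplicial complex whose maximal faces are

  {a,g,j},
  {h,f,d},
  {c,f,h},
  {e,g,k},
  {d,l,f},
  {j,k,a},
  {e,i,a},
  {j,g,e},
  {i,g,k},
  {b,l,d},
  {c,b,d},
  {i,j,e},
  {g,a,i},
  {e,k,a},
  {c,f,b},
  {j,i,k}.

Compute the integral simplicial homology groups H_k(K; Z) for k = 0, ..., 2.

Fix the vertex order a < b < c < d < e < f < g < h < i < j < k < l and write every simplex with vertices in increasing order. Then dim K = 2 and the simplices of K are:

  0-simplices (12): a, b, c, d, e, f, g, h, i, j, k, l
  1-simplices (27): ae, ag, ai, aj, ak, bc, bd, bf, bl, cd, cf, ch, df, dh, dl, eg, ei, ej, ek, fh, fl, gi, gj, gk, ij, ik, jk
  2-simplices (16): aei, aek, agi, agj, ajk, bcd, bcf, bdl, cfh, dfh, dfl, egj, egk, eij, gik, ijk

Hence C_0 ≅ Z^12, C_1 ≅ Z^27, C_2 ≅ Z^16.

The boundary map ∂_1: C_1 → C_0 sends each edge [p,q] (with p < q) to q − p.
This gives a 12×27 integer matrix of rank 10; reducing to Smith normal form yields diagonal entries (1,1,1,1,1,1,1,1,1,1).

∂_2: C_2 → C_1 maps a triangle to the signed sum of its edges. For instance
  ∂eij = ij − ej + ei,
  ∂ajk = jk − ak + aj.
The 27×16 boundary matrix has rank 16 and Smith normal form diag(1,1,1,1,1,1,1,1,1,1,1,1,1,1,1,2).

Computing H_k = (kernel of ∂_k) / (image of ∂_{k+1}):

  H_0: rank C_0 − rank ∂_1 = 12 − 10 = 2, and the invariant factors of ∂_1 are all 1, so H_0 ≅ Z^2.
  H_1: rank ker ∂_1 − rank ∂_2 = (27 − 10) − 16 = 1, and ∂_2 has invariant factor 2 > 1, so H_1 ≅ Z ⊕ Z/2Z.
  H_2: rank ker ∂_2 − rank ∂_3 = (16 − 16) − 0 = 0, and there is no ∂_3, so H_2 ≅ 0.

As a check, the Euler characteristic is 12 − 27 + 16 = 1, which agrees with 2 − 1 + 0 = 1.
(K is a triangulation of the disjoint union of the cylinder S^1 x I and the real projective plane RP^2.)

H_0 ≅ Z^2,  H_1 ≅ Z ⊕ Z/2Z,  H_2 = 0.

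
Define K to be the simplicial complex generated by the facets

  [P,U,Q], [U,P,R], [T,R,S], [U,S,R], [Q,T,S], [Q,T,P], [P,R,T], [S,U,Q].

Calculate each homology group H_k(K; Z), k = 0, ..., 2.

H_0 ≅ Z,  H_1 = 0,  H_2 ≅ Z.

Fix the vertex order P < Q < R < S < T < U and write every simplex with vertices in increasing order. Then dim K = 2 and the simplices of K are:

  0-simplices (6): P, Q, R, S, T, U
  1-simplices (12): PQ, PR, PT, PU, QS, QT, QU, RS, RT, RU, ST, SU
  2-simplices (8): PQT, PQU, PRT, PRU, QST, QSU, RST, RSU

Hence C_0 ≅ Z^6, C_1 ≅ Z^12, C_2 ≅ Z^8.

Boundary ∂_1: C_1 → C_0 maps an edge to its endpoints' difference, ∂[p,q] = q − p.
The resulting 6×12 matrix has rank 5, and its Smith normal form has invariant factors (1,1,1,1,1).

Boundary ∂_2: C_2 → C_1 maps a triangle to the signed sum of its edges. For instance
  ∂PRU = RU − PU + PR,
  ∂PQT = QT − PT + PQ.
This gives a 12×8 integer matrix of rank 7; reducing to Smith normal form yields diagonal entries (1,1,1,1,1,1,1).

Now H_k = ker ∂_k / im ∂_{k+1}, so:

  H_0: rank C_0 − rank ∂_1 = 6 − 5 = 1, and the invariant factors of ∂_1 are all 1, so H_0 ≅ Z.
  H_1: rank ker ∂_1 − rank ∂_2 = (12 − 5) − 7 = 0, and the invariant factors of ∂_2 are all 1, so H_1 ≅ 0.
  H_2: rank ker ∂_2 − rank ∂_3 = (8 − 7) − 0 = 1, and there is no ∂_3, so H_2 ≅ Z.

As a check, the Euler characteristic is 6 − 12 + 8 = 2, which agrees with 1 − 0 + 1 = 2.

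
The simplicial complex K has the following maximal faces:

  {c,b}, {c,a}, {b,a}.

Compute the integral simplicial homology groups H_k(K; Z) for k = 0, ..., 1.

Order the vertices as a < b < c. Listing each simplex with vertices in this order, K has dimension 1 with simplices:

  0-simplices (3): a, b, c
  1-simplices (3): ab, ac, bc

Hence C_0 ≅ Z^3, C_1 ≅ Z^3.

The boundary map ∂_1: C_1 → C_0 is given by ∂[p,q] = [q] − [p].
This gives a 3×3 integer matrix of rank 2; reducing to Smith normal form yields diagonal entries (1,1).

Reading off H_k = ker ∂_k / im ∂_{k+1}:

  H_0: rank C_0 − rank ∂_1 = 3 − 2 = 1, and the invariant factors of ∂_1 are all 1, so H_0 ≅ Z.
  H_1: rank ker ∂_1 − rank ∂_2 = (3 − 2) − 0 = 1, and there is no ∂_2, so H_1 ≅ Z.

H_0 = Z,  H_1 = Z.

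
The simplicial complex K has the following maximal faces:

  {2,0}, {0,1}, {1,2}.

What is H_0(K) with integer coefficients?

H_0 ≅ Z.

Order the vertices as 0 < 1 < 2. Listing each simplex with vertices in this order, K has dimension 1 with simplices:

  0-simplices (3): [0], [1], [2]
  1-simplices (3): [0,1], [0,2], [1,2]

so the chain groups are C_0 ≅ Z^3, C_1 ≅ Z^3.

Boundary ∂_1: C_1 → C_0 sends each edge [p,q] (with p < q) to q − p.
As a 3×3 matrix over Z this has rank 2, with invariant factors (1,1).

Reading off H_k = ker ∂_k / im ∂_{k+1}:

  H_0: rank C_0 − rank ∂_1 = 3 − 2 = 1, and the invariant factors of ∂_1 are all 1, so H_0 = Z.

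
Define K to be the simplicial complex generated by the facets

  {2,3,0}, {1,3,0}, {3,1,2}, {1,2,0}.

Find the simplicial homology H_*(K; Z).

Order the vertices as 0 < 1 < 2 < 3. Listing each simplex with vertices in this order, K has dimension 2 with simplices:

  0-simplices (4): [0], [1], [2], [3]
  1-simplices (6): [0,1], [0,2], [0,3], [1,2], [1,3], [2,3]
  2-simplices (4): [0,1,2], [0,1,3], [0,2,3], [1,2,3]

Hence C_0 ≅ Z^4, C_1 ≅ Z^6, C_2 ≅ Z^4.

Boundary ∂_1: C_1 → C_0 is given by ∂[p,q] = [q] − [p]. For instance
  ∂[0,1] = [1] − [0].
The 4×6 boundary matrix has rank 3 and Smith normal form diag(1,1,1).

∂_2: C_2 → C_1 sends each 2-simplex [p,q,r] to [q,r] − [p,r] + [p,q]. For instance
  ∂[0,1,3] = [1,3] − [0,3] + [0,1],
  ∂[0,2,3] = [2,3] − [0,3] + [0,2].
As a 6×4 matrix over Z this has rank 3, with invariant factors (1,1,1).

From H_k ≅ ker(∂_k) / im(∂_{k+1}) we obtain:

  H_0: rank C_0 − rank ∂_1 = 4 − 3 = 1, and the invariant factors of ∂_1 are all 1, so H_0 ≅ Z.
  H_1: rank ker ∂_1 − rank ∂_2 = (6 − 3) − 3 = 0, and the invariant factors of ∂_2 are all 1, so H_1 ≅ 0.
  H_2: rank ker ∂_2 − rank ∂_3 = (4 − 3) − 0 = 1, and there is no ∂_3, so H_2 ≅ Z.

H_0 = Z,  H_1 = 0,  H_2 = Z.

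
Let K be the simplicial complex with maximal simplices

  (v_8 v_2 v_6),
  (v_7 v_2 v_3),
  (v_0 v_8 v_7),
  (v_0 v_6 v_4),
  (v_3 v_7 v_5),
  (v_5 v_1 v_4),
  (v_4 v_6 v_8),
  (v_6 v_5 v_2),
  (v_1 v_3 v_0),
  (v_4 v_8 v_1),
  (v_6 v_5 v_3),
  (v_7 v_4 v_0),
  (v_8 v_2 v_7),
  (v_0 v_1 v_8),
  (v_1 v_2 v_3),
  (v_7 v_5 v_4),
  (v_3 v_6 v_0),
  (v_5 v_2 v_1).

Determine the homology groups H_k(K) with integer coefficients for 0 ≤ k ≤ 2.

We work with the vertex ordering v_0 < v_1 < v_2 < v_3 < v_4 < v_5 < v_6 < v_7 < v_8. The simplices of K, each written with vertices in increasing order, are:

  0-simplices (9): [v_0], [v_1], [v_2], [v_3], [v_4], [v_5], [v_6], [v_7], [v_8]
  1-simplices (27): (27 of them)
  2-simplices (18): (18 of them)

so the chain groups are C_0 ≅ Z^9, C_1 ≅ Z^27, C_2 ≅ Z^18.

∂_1: C_1 → C_0 sends each edge [p,q] (with p < q) to q − p. For instance
  ∂[v_5,v_6] = [v_6] − [v_5].
The 9×27 boundary matrix has rank 8 and Smith normal form diag(1,1,1,1,1,1,1,1).

The boundary map ∂_2: C_2 → C_1 maps a triangle to the signed sum of its edges. For instance
  ∂[v_2,v_3,v_7] = [v_3,v_7] − [v_2,v_7] + [v_2,v_3],
  ∂[v_1,v_2,v_5] = [v_2,v_5] − [v_1,v_5] + [v_1,v_2].
The resulting 27×18 matrix has rank 18, and its Smith normal form has invariant factors (1,1,1,1,1,1,1,1,1,1,1,1,1,1,1,1,1,2).

Reading off H_k = ker ∂_k / im ∂_{k+1}:

  H_0: rank C_0 − rank ∂_1 = 9 − 8 = 1, and the invariant factors of ∂_1 are all 1, so H_0 ≅ Z.
  H_1: rank ker ∂_1 − rank ∂_2 = (27 − 8) − 18 = 1, and ∂_2 has invariant factor 2 > 1, so H_1 ≅ Z ⊕ Z/2.
  H_2: rank ker ∂_2 − rank ∂_3 = (18 − 18) − 0 = 0, and there is no ∂_3, so H_2 ≅ 0.

H_0 = Z,  H_1 = Z ⊕ Z/2,  H_2 = 0.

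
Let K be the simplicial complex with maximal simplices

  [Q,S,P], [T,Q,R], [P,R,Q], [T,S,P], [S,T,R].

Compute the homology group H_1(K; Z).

H_1 = Z.

Take the total order P < Q < R < S < T on the vertex set. Then K (dimension 2) consists of the simplices:

  0-simplices (5): P, Q, R, S, T
  1-simplices (10): PQ, PR, PS, PT, QR, QS, QT, RS, RT, ST
  2-simplices (5): PQR, PQS, PST, QRT, RST

giving chain groups C_0 ≅ Z^5, C_1 ≅ Z^10, C_2 ≅ Z^5.

The boundary map ∂_1: C_1 → C_0 sends each edge [p,q] (with p < q) to q − p. For instance
  ∂QT = T − Q.
The resulting 5×10 matrix has rank 4, and its Smith normal form has invariant factors (1,1,1,1).

∂_2: C_2 → C_1 maps a triangle to the signed sum of its edges. For instance
  ∂PQS = QS − PS + PQ,
  ∂RST = ST − RT + RS.
The resulting 10×5 matrix has rank 5, and its Smith normal form has invariant factors (1,1,1,1,1).

Reading off H_k = ker ∂_k / im ∂_{k+1}:

  H_1: rank ker ∂_1 − rank ∂_2 = (10 − 4) − 5 = 1, and the invariant factors of ∂_2 are all 1, so H_1 = Z.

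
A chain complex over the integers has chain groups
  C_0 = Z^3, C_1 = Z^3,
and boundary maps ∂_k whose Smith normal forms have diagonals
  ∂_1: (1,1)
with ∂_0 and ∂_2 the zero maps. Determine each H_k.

H_0: b_0 = 3 − 0 − 2 = 1; torsion from ∂_1 factors > 1: none. So H_0 ≅ Z.
H_1: b_1 = 3 − 2 − 0 = 1; torsion from ∂_2 factors > 1: none. So H_1 ≅ Z.

H_0 ≅ Z,  H_1 ≅ Z.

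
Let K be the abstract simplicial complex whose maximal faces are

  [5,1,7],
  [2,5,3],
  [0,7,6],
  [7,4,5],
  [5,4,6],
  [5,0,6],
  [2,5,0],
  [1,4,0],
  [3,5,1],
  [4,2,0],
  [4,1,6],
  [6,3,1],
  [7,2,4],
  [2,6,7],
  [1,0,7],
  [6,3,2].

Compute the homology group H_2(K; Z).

H_2 ≅ Z.

Order the vertices as 0 < 1 < 2 < 3 < 4 < 5 < 6 < 7. Listing each simplex with vertices in this order, K has dimension 2 with simplices:

  0-simplices (8): [0], [1], [2], [3], [4], [5], [6], [7]
  1-simplices (24): (24 of them)
  2-simplices (16): [0,1,4], [0,1,7], [0,2,4], [0,2,5], [0,5,6], [0,6,7], [1,3,5], [1,3,6], [1,4,6], [1,5,7], [2,3,5], [2,3,6], [2,4,7], [2,6,7], [4,5,6], [4,5,7]

so the chain groups are C_0 ≅ Z^8, C_1 ≅ Z^24, C_2 ≅ Z^16.

The boundary map ∂_1: C_1 → C_0 maps an edge to its endpoints' difference, ∂[p,q] = q − p.
This gives a 8×24 integer matrix of rank 7; reducing to Smith normal form yields diagonal entries (1,1,1,1,1,1,1).

The boundary map ∂_2: C_2 → C_1 maps a triangle to the signed sum of its edges. For instance
  ∂[0,6,7] = [6,7] − [0,7] + [0,6],
  ∂[2,3,5] = [3,5] − [2,5] + [2,3].
The 24×16 boundary matrix has rank 15 and Smith normal form diag(1,1,1,1,1,1,1,1,1,1,1,1,1,1,1).

From H_k ≅ ker(∂_k) / im(∂_{k+1}) we obtain:

  H_2: rank ker ∂_2 − rank ∂_3 = (16 − 15) − 0 = 1, and there is no ∂_3, so H_2 ≅ Z.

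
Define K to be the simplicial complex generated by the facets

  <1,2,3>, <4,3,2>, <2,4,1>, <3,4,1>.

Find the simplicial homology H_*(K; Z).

Fix the vertex order 1 < 2 < 3 < 4 and write every simplex with vertices in increasing order. Then dim K = 2 and the simplices of K are:

  0-simplices (4): [1], [2], [3], [4]
  1-simplices (6): [1,2], [1,3], [1,4], [2,3], [2,4], [3,4]
  2-simplices (4): [1,2,3], [1,2,4], [1,3,4], [2,3,4]

giving chain groups C_0 ≅ Z^4, C_1 ≅ Z^6, C_2 ≅ Z^4.

Boundary ∂_1: C_1 → C_0 sends each edge [p,q] (with p < q) to q − p. For instance
  ∂[1,4] = [4] − [1].
The resulting 4×6 matrix has rank 3, and its Smith normal form has invariant factors (1,1,1).

∂_2: C_2 → C_1 maps a triangle to the signed sum of its edges. For instance
  ∂[1,2,4] = [2,4] − [1,4] + [1,2],
  ∂[1,2,3] = [2,3] − [1,3] + [1,2].
The 6×4 boundary matrix has rank 3 and Smith normal form diag(1,1,1).

Computing H_k = (kernel of ∂_k) / (image of ∂_{k+1}):

  H_0: rank C_0 − rank ∂_1 = 4 − 3 = 1, and the invariant factors of ∂_1 are all 1, so H_0 ≅ Z.
  H_1: rank ker ∂_1 − rank ∂_2 = (6 − 3) − 3 = 0, and the invariant factors of ∂_2 are all 1, so H_1 ≅ 0.
  H_2: rank ker ∂_2 − rank ∂_3 = (4 − 3) − 0 = 1, and there is no ∂_3, so H_2 ≅ Z.

As a check, the Euler characteristic is 4 − 6 + 4 = 2, which agrees with 1 − 0 + 1 = 2.

H_0 = Z,  H_1 = 0,  H_2 = Z.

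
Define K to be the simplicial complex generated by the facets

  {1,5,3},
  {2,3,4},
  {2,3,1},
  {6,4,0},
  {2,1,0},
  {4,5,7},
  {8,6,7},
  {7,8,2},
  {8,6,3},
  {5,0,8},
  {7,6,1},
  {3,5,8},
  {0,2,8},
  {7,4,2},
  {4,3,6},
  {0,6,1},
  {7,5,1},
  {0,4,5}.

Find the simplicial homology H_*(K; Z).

H_0 = Z,  H_1 = Z^2,  H_2 = Z.

We work with the vertex ordering 0 < 1 < 2 < 3 < 4 < 5 < 6 < 7 < 8. The simplices of K, each written with vertices in increasing order, are:

  0-simplices (9): [0], [1], [2], [3], [4], [5], [6], [7], [8]
  1-simplices (27): (27 of them)
  2-simplices (18): [0,1,2], [0,1,6], [0,2,8], [0,4,5], [0,4,6], [0,5,8], [1,2,3], [1,3,5], [1,5,7], [1,6,7], [2,3,4], [2,4,7], [2,7,8], [3,4,6], [3,5,8], [3,6,8], [4,5,7], [6,7,8]

so the chain groups are C_0 ≅ Z^9, C_1 ≅ Z^27, C_2 ≅ Z^18.

∂_1: C_1 → C_0 is given by ∂[p,q] = [q] − [p]. For instance
  ∂[4,5] = [5] − [4].
The 9×27 boundary matrix has rank 8 and Smith normal form diag(1,1,1,1,1,1,1,1).

∂_2: C_2 → C_1 maps a triangle to the signed sum of its edges. For instance
  ∂[2,4,7] = [4,7] − [2,7] + [2,4],
  ∂[2,3,4] = [3,4] − [2,4] + [2,3].
The resulting 27×18 matrix has rank 17, and its Smith normal form has invariant factors (1,1,1,1,1,1,1,1,1,1,1,1,1,1,1,1,1).

Now H_k = ker ∂_k / im ∂_{k+1}, so:

  H_0: rank C_0 − rank ∂_1 = 9 − 8 = 1, and the invariant factors of ∂_1 are all 1, so H_0 ≅ Z.
  H_1: rank ker ∂_1 − rank ∂_2 = (27 − 8) − 17 = 2, and the invariant factors of ∂_2 are all 1, so H_1 ≅ Z^2.
  H_2: rank ker ∂_2 − rank ∂_3 = (18 − 17) − 0 = 1, and there is no ∂_3, so H_2 ≅ Z.

As a check, the Euler characteristic is 9 − 27 + 18 = 0, which agrees with 1 − 2 + 1 = 0.
(K is a triangulation of the torus T^2.)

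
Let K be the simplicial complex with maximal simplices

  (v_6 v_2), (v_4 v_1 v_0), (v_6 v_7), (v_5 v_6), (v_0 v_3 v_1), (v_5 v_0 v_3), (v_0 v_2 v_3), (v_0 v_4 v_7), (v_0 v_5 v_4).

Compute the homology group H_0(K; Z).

Take the total order v_0 < v_1 < v_2 < v_3 < v_4 < v_5 < v_6 < v_7 on the vertex set. Then K (dimension 2) consists of the simplices:

  0-simplices (8): [v_0], [v_1], [v_2], [v_3], [v_4], [v_5], [v_6], [v_7]
  1-simplices (15): (15 of them)
  2-simplices (6): [v_0,v_1,v_3], [v_0,v_1,v_4], [v_0,v_2,v_3], [v_0,v_3,v_5], [v_0,v_4,v_5], [v_0,v_4,v_7]

so the chain groups are C_0 ≅ Z^8, C_1 ≅ Z^15, C_2 ≅ Z^6.

The boundary map ∂_1: C_1 → C_0 is given by ∂[p,q] = [q] − [p].
The 8×15 boundary matrix has rank 7 and Smith normal form diag(1,1,1,1,1,1,1).

∂_2: C_2 → C_1 maps a triangle to the signed sum of its edges. For instance
  ∂[v_0,v_1,v_3] = [v_1,v_3] − [v_0,v_3] + [v_0,v_1],
  ∂[v_0,v_2,v_3] = [v_2,v_3] − [v_0,v_3] + [v_0,v_2].
The resulting 15×6 matrix has rank 6, and its Smith normal form has invariant factors (1,1,1,1,1,1).

From H_k ≅ ker(∂_k) / im(∂_{k+1}) we obtain:

  H_0: rank C_0 − rank ∂_1 = 8 − 7 = 1, and the invariant factors of ∂_1 are all 1, so H_0 = Z.

H_0 = Z.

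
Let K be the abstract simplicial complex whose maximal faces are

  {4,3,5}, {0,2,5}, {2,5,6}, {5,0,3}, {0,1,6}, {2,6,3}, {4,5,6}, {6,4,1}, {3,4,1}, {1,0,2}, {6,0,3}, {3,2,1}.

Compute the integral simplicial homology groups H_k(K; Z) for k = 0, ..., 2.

We work with the vertex ordering 0 < 1 < 2 < 3 < 4 < 5 < 6. The simplices of K, each written with vertices in increasing order, are:

  0-simplices (7): [0], [1], [2], [3], [4], [5], [6]
  1-simplices (18): [0,1], [0,2], [0,3], [0,5], [0,6], [1,2], [1,3], [1,4], [1,6], [2,3], [2,5], [2,6], [3,4], [3,5], [3,6], [4,5], [4,6], [5,6]
  2-simplices (12): [0,1,2], [0,1,6], [0,2,5], [0,3,5], [0,3,6], [1,2,3], [1,3,4], [1,4,6], [2,3,6], [2,5,6], [3,4,5], [4,5,6]

Hence C_0 ≅ Z^7, C_1 ≅ Z^18, C_2 ≅ Z^12.

The boundary map ∂_1: C_1 → C_0 sends each edge [p,q] (with p < q) to q − p. For instance
  ∂[2,5] = [5] − [2].
The resulting 7×18 matrix has rank 6, and its Smith normal form has invariant factors (1,1,1,1,1,1).

∂_2: C_2 → C_1 acts by ∂[p,q,r] = [q,r] − [p,r] + [p,q]. For instance
  ∂[0,3,5] = [3,5] − [0,5] + [0,3],
  ∂[4,5,6] = [5,6] − [4,6] + [4,5].
The resulting 18×12 matrix has rank 12, and its Smith normal form has invariant factors (1,1,1,1,1,1,1,1,1,1,1,2).

Reading off H_k = ker ∂_k / im ∂_{k+1}:

  H_0: rank C_0 − rank ∂_1 = 7 − 6 = 1, and the invariant factors of ∂_1 are all 1, so H_0 ≅ Z.
  H_1: rank ker ∂_1 − rank ∂_2 = (18 − 6) − 12 = 0, and ∂_2 has invariant factor 2 > 1, so H_1 ≅ Z/2.
  H_2: rank ker ∂_2 − rank ∂_3 = (12 − 12) − 0 = 0, and there is no ∂_3, so H_2 ≅ 0.

(K is a triangulation of the real projective plane RP^2.)

H_0 ≅ Z,  H_1 ≅ Z/2,  H_2 = 0.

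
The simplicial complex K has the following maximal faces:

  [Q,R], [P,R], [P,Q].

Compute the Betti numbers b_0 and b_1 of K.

Take the total order P < Q < R on the vertex set. Then K (dimension 1) consists of the simplices:

  0-simplices (3): P, Q, R
  1-simplices (3): PQ, PR, QR

Hence C_0 ≅ Z^3, C_1 ≅ Z^3.

∂_1: C_1 → C_0 is given by ∂[p,q] = [q] − [p].
As a 3×3 matrix over Z this has rank 2, with invariant factors (1,1).

Reading off H_k = ker ∂_k / im ∂_{k+1}:

  H_0: rank C_0 − rank ∂_1 = 3 − 2 = 1, and the invariant factors of ∂_1 are all 1, so H_0 ≅ Z.
  H_1: rank ker ∂_1 − rank ∂_2 = (3 − 2) − 0 = 1, and there is no ∂_2, so H_1 ≅ Z.

(K is a triangulation of the circle S^1.)

Hence the Betti numbers are b_0 = 1, b_1 = 1.

b_0 = 1, b_1 = 1.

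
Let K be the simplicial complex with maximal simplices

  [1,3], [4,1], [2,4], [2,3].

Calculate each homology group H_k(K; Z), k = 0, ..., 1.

Order the vertices as 1 < 2 < 3 < 4. Listing each simplex with vertices in this order, K has dimension 1 with simplices:

  0-simplices (4): [1], [2], [3], [4]
  1-simplices (4): [1,3], [1,4], [2,3], [2,4]

so the chain groups are C_0 ≅ Z^4, C_1 ≅ Z^4.

∂_1: C_1 → C_0 maps an edge to its endpoints' difference, ∂[p,q] = q − p.
This gives a 4×4 integer matrix of rank 3; reducing to Smith normal form yields diagonal entries (1,1,1).

Now H_k = ker ∂_k / im ∂_{k+1}, so:

  H_0: rank C_0 − rank ∂_1 = 4 − 3 = 1, and the invariant factors of ∂_1 are all 1, so H_0 = Z.
  H_1: rank ker ∂_1 − rank ∂_2 = (4 − 3) − 0 = 1, and there is no ∂_2, so H_1 = Z.

As a check, the Euler characteristic is 4 − 4 = 0, which agrees with 1 − 1 = 0.
(K is a triangulation of the circle S^1.)

H_0 ≅ Z,  H_1 ≅ Z.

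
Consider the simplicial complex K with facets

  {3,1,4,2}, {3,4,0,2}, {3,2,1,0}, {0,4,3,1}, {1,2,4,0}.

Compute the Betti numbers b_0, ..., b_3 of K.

We work with the vertex ordering 0 < 1 < 2 < 3 < 4. The simplices of K, each written with vertices in increasing order, are:

  0-simplices (5): [0], [1], [2], [3], [4]
  1-simplices (10): [0,1], [0,2], [0,3], [0,4], [1,2], [1,3], [1,4], [2,3], [2,4], [3,4]
  2-simplices (10): [0,1,2], [0,1,3], [0,1,4], [0,2,3], [0,2,4], [0,3,4], [1,2,3], [1,2,4], [1,3,4], [2,3,4]
  3-simplices (5): [0,1,2,3], [0,1,2,4], [0,1,3,4], [0,2,3,4], [1,2,3,4]

giving chain groups C_0 ≅ Z^5, C_1 ≅ Z^10, C_2 ≅ Z^10, C_3 ≅ Z^5.

∂_1: C_1 → C_0 maps an edge to its endpoints' difference, ∂[p,q] = q − p. For instance
  ∂[1,3] = [3] − [1].
As a 5×10 matrix over Z this has rank 4, with invariant factors (1,1,1,1).

∂_2: C_2 → C_1 acts by ∂[p,q,r] = [q,r] − [p,r] + [p,q]. For instance
  ∂[0,2,3] = [2,3] − [0,3] + [0,2],
  ∂[0,1,4] = [1,4] − [0,4] + [0,1].
The 10×10 boundary matrix has rank 6 and Smith normal form diag(1,1,1,1,1,1).

The boundary map ∂_3: C_3 → C_2 sends each 3-simplex σ to the alternating sum Σ_i (−1)^i (σ with its i-th vertex removed). For instance
  ∂[1,2,3,4] = [2,3,4] − [1,3,4] + [1,2,4] − [1,2,3],
  ∂[0,1,2,3] = [1,2,3] − [0,2,3] + [0,1,3] − [0,1,2].
As a 10×5 matrix over Z this has rank 4, with invariant factors (1,1,1,1).

Now H_k = ker ∂_k / im ∂_{k+1}, so:

  H_0: rank C_0 − rank ∂_1 = 5 − 4 = 1, and the invariant factors of ∂_1 are all 1, so H_0 = Z.
  H_1: rank ker ∂_1 − rank ∂_2 = (10 − 4) − 6 = 0, and the invariant factors of ∂_2 are all 1, so H_1 = 0.
  H_2: rank ker ∂_2 − rank ∂_3 = (10 − 6) − 4 = 0, and the invariant factors of ∂_3 are all 1, so H_2 = 0.
  H_3: rank ker ∂_3 − rank ∂_4 = (5 − 4) − 0 = 1, and there is no ∂_4, so H_3 = Z.

(K is a triangulation of the 3-sphere S^3.)

Hence the Betti numbers are b_0 = 1, b_1 = 0, b_2 = 0, b_3 = 1.

b_0 = 1, b_1 = 0, b_2 = 0, b_3 = 1.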